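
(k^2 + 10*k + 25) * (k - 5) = k^3 + 5*k^2 - 25*k - 125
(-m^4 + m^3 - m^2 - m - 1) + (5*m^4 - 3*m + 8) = 4*m^4 + m^3 - m^2 - 4*m + 7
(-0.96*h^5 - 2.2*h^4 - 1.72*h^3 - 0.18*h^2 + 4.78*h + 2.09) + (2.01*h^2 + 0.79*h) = -0.96*h^5 - 2.2*h^4 - 1.72*h^3 + 1.83*h^2 + 5.57*h + 2.09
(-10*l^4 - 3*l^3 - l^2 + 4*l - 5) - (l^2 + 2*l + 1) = -10*l^4 - 3*l^3 - 2*l^2 + 2*l - 6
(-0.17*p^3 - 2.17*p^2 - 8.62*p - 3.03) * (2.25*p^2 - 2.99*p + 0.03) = -0.3825*p^5 - 4.3742*p^4 - 12.9118*p^3 + 18.8912*p^2 + 8.8011*p - 0.0909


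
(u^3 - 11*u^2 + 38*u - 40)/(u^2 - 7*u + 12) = (u^2 - 7*u + 10)/(u - 3)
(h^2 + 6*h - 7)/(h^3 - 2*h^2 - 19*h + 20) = (h + 7)/(h^2 - h - 20)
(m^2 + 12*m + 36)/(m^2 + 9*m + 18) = (m + 6)/(m + 3)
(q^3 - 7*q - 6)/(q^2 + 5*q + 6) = (q^2 - 2*q - 3)/(q + 3)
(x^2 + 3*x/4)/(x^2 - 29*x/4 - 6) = x/(x - 8)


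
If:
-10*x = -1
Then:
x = 1/10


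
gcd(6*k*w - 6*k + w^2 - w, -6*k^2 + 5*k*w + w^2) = 6*k + w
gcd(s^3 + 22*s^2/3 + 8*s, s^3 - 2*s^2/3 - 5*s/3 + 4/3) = s + 4/3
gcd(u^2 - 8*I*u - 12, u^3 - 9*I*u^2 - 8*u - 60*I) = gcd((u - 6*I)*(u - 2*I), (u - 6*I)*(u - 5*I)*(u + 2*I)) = u - 6*I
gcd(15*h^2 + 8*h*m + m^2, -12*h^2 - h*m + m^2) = 3*h + m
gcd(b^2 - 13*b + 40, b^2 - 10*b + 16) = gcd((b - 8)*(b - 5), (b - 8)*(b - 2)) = b - 8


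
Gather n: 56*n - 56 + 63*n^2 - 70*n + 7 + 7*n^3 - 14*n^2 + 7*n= 7*n^3 + 49*n^2 - 7*n - 49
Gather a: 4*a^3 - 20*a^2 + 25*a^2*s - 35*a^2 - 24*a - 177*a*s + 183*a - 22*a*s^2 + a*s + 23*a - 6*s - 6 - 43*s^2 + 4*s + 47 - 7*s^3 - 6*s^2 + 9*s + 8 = 4*a^3 + a^2*(25*s - 55) + a*(-22*s^2 - 176*s + 182) - 7*s^3 - 49*s^2 + 7*s + 49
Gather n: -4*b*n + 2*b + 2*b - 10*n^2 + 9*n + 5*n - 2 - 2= 4*b - 10*n^2 + n*(14 - 4*b) - 4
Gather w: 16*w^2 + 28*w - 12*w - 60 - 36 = 16*w^2 + 16*w - 96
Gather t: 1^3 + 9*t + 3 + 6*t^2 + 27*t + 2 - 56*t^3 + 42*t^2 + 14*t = -56*t^3 + 48*t^2 + 50*t + 6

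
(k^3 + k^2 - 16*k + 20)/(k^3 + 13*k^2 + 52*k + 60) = (k^2 - 4*k + 4)/(k^2 + 8*k + 12)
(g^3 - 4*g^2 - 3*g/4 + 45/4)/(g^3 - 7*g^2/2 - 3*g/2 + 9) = (g - 5/2)/(g - 2)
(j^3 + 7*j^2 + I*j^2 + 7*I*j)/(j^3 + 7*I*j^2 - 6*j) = (j + 7)/(j + 6*I)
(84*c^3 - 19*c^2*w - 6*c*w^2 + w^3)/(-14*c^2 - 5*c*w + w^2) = (-12*c^2 + c*w + w^2)/(2*c + w)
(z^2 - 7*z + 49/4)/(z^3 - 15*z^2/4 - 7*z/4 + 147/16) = 4*(2*z - 7)/(8*z^2 - 2*z - 21)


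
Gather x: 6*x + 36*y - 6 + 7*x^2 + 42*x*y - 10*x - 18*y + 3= 7*x^2 + x*(42*y - 4) + 18*y - 3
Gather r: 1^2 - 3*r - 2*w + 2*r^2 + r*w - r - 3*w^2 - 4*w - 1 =2*r^2 + r*(w - 4) - 3*w^2 - 6*w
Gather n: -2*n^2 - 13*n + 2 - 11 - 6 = -2*n^2 - 13*n - 15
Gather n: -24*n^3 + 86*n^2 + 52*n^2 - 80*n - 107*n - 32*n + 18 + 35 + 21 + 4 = -24*n^3 + 138*n^2 - 219*n + 78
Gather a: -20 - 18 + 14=-24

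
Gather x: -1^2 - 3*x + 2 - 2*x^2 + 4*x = -2*x^2 + x + 1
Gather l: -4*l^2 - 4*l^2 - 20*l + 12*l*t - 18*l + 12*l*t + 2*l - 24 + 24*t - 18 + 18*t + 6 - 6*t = -8*l^2 + l*(24*t - 36) + 36*t - 36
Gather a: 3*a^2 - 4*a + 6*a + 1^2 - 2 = 3*a^2 + 2*a - 1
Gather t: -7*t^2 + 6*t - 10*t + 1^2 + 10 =-7*t^2 - 4*t + 11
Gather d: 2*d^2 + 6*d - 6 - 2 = 2*d^2 + 6*d - 8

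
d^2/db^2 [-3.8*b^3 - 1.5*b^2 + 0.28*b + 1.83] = -22.8*b - 3.0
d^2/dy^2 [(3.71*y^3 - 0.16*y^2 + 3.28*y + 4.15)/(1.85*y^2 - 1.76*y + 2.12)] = (-1.4210854715202e-14*y^5 - 4.26325641456066e-14*y^4 + 15.292632*y^3 + 5.928858*y^2 - 58.214016*y + 16.195944)/(6.331625*y^6 - 18.0708*y^5 + 38.95878*y^4 - 46.868096*y^3 + 44.644656*y^2 - 23.730432*y + 9.528128)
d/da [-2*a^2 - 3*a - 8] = -4*a - 3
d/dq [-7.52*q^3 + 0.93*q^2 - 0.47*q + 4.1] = -22.56*q^2 + 1.86*q - 0.47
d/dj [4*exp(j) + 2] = 4*exp(j)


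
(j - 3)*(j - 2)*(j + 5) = j^3 - 19*j + 30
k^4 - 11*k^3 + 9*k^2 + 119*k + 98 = (k - 7)^2*(k + 1)*(k + 2)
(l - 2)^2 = l^2 - 4*l + 4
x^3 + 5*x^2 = x^2*(x + 5)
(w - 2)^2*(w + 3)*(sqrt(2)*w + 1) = sqrt(2)*w^4 - sqrt(2)*w^3 + w^3 - 8*sqrt(2)*w^2 - w^2 - 8*w + 12*sqrt(2)*w + 12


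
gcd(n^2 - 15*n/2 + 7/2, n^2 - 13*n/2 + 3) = n - 1/2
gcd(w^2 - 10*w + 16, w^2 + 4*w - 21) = 1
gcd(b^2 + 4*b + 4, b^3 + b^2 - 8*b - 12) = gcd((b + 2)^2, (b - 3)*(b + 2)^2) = b^2 + 4*b + 4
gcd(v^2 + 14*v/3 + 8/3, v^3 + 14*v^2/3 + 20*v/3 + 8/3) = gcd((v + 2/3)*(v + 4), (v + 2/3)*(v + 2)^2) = v + 2/3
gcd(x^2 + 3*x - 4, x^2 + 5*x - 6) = x - 1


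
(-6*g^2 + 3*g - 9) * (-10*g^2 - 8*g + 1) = 60*g^4 + 18*g^3 + 60*g^2 + 75*g - 9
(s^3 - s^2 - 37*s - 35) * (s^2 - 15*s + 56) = s^5 - 16*s^4 + 34*s^3 + 464*s^2 - 1547*s - 1960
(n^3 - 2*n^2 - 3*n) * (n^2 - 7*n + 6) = n^5 - 9*n^4 + 17*n^3 + 9*n^2 - 18*n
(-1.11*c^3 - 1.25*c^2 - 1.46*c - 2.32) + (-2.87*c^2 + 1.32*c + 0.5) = -1.11*c^3 - 4.12*c^2 - 0.14*c - 1.82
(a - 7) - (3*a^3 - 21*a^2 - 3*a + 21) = -3*a^3 + 21*a^2 + 4*a - 28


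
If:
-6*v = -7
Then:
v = 7/6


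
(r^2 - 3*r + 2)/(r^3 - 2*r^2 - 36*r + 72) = (r - 1)/(r^2 - 36)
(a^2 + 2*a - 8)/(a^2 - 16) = (a - 2)/(a - 4)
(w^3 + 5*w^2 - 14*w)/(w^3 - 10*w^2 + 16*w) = (w + 7)/(w - 8)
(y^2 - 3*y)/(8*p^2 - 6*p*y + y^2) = y*(y - 3)/(8*p^2 - 6*p*y + y^2)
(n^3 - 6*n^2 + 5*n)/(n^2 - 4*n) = (n^2 - 6*n + 5)/(n - 4)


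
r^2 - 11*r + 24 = (r - 8)*(r - 3)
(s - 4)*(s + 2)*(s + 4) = s^3 + 2*s^2 - 16*s - 32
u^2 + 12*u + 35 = (u + 5)*(u + 7)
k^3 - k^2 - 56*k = k*(k - 8)*(k + 7)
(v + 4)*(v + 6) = v^2 + 10*v + 24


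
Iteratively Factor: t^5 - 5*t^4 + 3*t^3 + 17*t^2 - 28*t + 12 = (t + 2)*(t^4 - 7*t^3 + 17*t^2 - 17*t + 6) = (t - 3)*(t + 2)*(t^3 - 4*t^2 + 5*t - 2) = (t - 3)*(t - 1)*(t + 2)*(t^2 - 3*t + 2) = (t - 3)*(t - 2)*(t - 1)*(t + 2)*(t - 1)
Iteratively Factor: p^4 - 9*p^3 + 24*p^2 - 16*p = (p - 4)*(p^3 - 5*p^2 + 4*p) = (p - 4)*(p - 1)*(p^2 - 4*p) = (p - 4)^2*(p - 1)*(p)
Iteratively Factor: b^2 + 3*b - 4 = (b - 1)*(b + 4)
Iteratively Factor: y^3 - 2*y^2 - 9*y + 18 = (y - 2)*(y^2 - 9) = (y - 2)*(y + 3)*(y - 3)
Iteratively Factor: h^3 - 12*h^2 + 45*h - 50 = (h - 2)*(h^2 - 10*h + 25) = (h - 5)*(h - 2)*(h - 5)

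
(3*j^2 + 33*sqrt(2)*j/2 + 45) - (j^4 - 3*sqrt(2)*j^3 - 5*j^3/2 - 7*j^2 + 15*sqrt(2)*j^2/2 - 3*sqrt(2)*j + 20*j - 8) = -j^4 + 5*j^3/2 + 3*sqrt(2)*j^3 - 15*sqrt(2)*j^2/2 + 10*j^2 - 20*j + 39*sqrt(2)*j/2 + 53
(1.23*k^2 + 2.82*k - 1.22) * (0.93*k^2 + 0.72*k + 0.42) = 1.1439*k^4 + 3.5082*k^3 + 1.4124*k^2 + 0.306*k - 0.5124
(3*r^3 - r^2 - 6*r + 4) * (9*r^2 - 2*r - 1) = 27*r^5 - 15*r^4 - 55*r^3 + 49*r^2 - 2*r - 4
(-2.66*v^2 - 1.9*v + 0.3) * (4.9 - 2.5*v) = 6.65*v^3 - 8.284*v^2 - 10.06*v + 1.47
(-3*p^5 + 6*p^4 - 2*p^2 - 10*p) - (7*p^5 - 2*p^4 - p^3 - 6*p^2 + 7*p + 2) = -10*p^5 + 8*p^4 + p^3 + 4*p^2 - 17*p - 2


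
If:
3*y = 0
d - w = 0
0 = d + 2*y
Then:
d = 0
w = 0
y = 0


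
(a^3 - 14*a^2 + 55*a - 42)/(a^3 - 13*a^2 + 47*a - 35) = (a - 6)/(a - 5)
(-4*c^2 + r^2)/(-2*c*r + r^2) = (2*c + r)/r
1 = 1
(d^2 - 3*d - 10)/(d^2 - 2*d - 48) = (-d^2 + 3*d + 10)/(-d^2 + 2*d + 48)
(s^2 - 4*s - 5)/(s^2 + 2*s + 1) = (s - 5)/(s + 1)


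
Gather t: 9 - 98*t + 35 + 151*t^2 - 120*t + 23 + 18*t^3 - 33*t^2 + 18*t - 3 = 18*t^3 + 118*t^2 - 200*t + 64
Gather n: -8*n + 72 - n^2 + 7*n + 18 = -n^2 - n + 90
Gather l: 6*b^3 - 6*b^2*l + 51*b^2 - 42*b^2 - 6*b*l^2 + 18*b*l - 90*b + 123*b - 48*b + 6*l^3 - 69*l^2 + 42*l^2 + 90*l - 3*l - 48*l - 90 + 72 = 6*b^3 + 9*b^2 - 15*b + 6*l^3 + l^2*(-6*b - 27) + l*(-6*b^2 + 18*b + 39) - 18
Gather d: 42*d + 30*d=72*d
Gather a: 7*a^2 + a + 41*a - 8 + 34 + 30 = 7*a^2 + 42*a + 56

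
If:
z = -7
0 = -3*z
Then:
No Solution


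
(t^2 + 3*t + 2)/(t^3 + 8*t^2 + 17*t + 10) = 1/(t + 5)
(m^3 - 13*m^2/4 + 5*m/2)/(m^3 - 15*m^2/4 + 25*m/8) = 2*(m - 2)/(2*m - 5)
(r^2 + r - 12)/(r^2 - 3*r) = (r + 4)/r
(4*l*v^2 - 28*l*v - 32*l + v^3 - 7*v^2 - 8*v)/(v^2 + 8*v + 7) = (4*l*v - 32*l + v^2 - 8*v)/(v + 7)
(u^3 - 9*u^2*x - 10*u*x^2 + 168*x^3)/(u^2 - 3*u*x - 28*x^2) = u - 6*x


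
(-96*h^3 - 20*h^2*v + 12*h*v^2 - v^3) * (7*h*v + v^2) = -672*h^4*v - 236*h^3*v^2 + 64*h^2*v^3 + 5*h*v^4 - v^5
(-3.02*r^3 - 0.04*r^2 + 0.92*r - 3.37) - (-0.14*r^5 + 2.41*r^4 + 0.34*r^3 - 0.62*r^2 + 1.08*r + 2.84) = 0.14*r^5 - 2.41*r^4 - 3.36*r^3 + 0.58*r^2 - 0.16*r - 6.21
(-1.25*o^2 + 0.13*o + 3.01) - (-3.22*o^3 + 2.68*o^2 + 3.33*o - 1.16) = 3.22*o^3 - 3.93*o^2 - 3.2*o + 4.17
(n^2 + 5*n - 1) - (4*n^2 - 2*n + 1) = -3*n^2 + 7*n - 2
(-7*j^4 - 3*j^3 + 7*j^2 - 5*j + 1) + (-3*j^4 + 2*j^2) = -10*j^4 - 3*j^3 + 9*j^2 - 5*j + 1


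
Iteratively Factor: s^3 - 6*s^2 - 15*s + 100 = (s - 5)*(s^2 - s - 20) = (s - 5)*(s + 4)*(s - 5)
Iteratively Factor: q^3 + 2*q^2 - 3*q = (q - 1)*(q^2 + 3*q) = (q - 1)*(q + 3)*(q)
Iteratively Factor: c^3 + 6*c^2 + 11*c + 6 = (c + 2)*(c^2 + 4*c + 3) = (c + 1)*(c + 2)*(c + 3)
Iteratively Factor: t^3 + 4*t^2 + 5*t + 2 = (t + 2)*(t^2 + 2*t + 1) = (t + 1)*(t + 2)*(t + 1)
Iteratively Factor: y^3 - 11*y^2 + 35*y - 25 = (y - 5)*(y^2 - 6*y + 5) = (y - 5)*(y - 1)*(y - 5)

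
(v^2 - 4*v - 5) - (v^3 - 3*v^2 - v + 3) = -v^3 + 4*v^2 - 3*v - 8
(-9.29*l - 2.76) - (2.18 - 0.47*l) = -8.82*l - 4.94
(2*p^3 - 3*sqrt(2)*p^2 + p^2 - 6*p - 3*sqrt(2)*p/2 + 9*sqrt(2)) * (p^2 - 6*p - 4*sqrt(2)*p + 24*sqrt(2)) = 2*p^5 - 11*sqrt(2)*p^4 - 11*p^4 + 12*p^3 + 121*sqrt(2)*p^3/2 - 96*p^2 + 66*sqrt(2)*p^2 - 198*sqrt(2)*p - 144*p + 432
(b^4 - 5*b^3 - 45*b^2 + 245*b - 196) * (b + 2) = b^5 - 3*b^4 - 55*b^3 + 155*b^2 + 294*b - 392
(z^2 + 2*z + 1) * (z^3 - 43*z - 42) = z^5 + 2*z^4 - 42*z^3 - 128*z^2 - 127*z - 42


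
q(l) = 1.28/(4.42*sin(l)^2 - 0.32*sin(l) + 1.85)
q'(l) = 1.28*(-8.84*sin(l)*cos(l) + 0.32*cos(l))/(4.42*sin(l)^2 - 0.32*sin(l) + 1.85)^2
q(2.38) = 0.34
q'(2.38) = 0.38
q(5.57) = 0.32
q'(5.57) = 0.38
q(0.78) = 0.34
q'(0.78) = -0.37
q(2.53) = 0.41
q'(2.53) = 0.51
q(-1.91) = 0.21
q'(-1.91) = -0.10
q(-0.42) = 0.47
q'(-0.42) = 0.62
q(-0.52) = 0.41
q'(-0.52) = 0.54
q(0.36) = 0.56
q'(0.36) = -0.64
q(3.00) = 0.68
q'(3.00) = 0.33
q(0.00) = 0.69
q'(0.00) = 0.12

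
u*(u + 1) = u^2 + u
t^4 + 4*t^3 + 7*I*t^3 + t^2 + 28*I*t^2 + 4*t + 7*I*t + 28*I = (t + 4)*(t - I)*(t + I)*(t + 7*I)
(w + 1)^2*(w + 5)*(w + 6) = w^4 + 13*w^3 + 53*w^2 + 71*w + 30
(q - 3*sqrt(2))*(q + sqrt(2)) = q^2 - 2*sqrt(2)*q - 6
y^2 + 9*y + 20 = (y + 4)*(y + 5)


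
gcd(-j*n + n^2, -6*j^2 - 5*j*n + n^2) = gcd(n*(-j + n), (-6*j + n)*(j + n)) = 1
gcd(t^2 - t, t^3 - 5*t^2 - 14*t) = t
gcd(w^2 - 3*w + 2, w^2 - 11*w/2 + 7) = w - 2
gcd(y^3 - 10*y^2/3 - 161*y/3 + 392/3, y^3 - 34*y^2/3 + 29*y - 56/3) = y^2 - 31*y/3 + 56/3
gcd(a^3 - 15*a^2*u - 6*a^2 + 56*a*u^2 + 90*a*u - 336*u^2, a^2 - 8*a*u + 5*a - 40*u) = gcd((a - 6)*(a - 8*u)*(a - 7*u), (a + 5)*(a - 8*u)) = -a + 8*u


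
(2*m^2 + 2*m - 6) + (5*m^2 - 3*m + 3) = 7*m^2 - m - 3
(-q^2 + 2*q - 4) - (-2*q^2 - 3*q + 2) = q^2 + 5*q - 6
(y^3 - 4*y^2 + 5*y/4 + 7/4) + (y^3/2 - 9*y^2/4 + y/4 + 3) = 3*y^3/2 - 25*y^2/4 + 3*y/2 + 19/4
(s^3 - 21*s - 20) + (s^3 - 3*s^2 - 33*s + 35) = 2*s^3 - 3*s^2 - 54*s + 15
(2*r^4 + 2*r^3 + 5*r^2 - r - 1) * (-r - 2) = -2*r^5 - 6*r^4 - 9*r^3 - 9*r^2 + 3*r + 2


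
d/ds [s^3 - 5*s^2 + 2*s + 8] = 3*s^2 - 10*s + 2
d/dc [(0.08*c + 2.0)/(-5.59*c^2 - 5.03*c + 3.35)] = (0.4472*c^2 + 22.36*c + 10.328)/(31.2481*c^4 + 56.2354*c^3 - 12.1521*c^2 - 33.701*c + 11.2225)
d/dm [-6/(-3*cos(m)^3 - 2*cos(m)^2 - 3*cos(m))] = 6*(9*sin(m) + 3*sin(m)/cos(m)^2 + 4*tan(m))/(-3*sin(m)^2 + 2*cos(m) + 6)^2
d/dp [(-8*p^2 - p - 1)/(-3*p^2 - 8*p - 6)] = (61*p^2 + 90*p - 2)/(9*p^4 + 48*p^3 + 100*p^2 + 96*p + 36)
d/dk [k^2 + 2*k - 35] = 2*k + 2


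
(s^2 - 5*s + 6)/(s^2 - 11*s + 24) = (s - 2)/(s - 8)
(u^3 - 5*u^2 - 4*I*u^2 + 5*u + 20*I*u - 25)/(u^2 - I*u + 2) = (u^2 - 5*u*(1 + I) + 25*I)/(u - 2*I)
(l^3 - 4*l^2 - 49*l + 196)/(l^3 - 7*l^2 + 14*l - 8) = (l^2 - 49)/(l^2 - 3*l + 2)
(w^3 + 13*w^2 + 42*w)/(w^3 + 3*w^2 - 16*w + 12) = w*(w + 7)/(w^2 - 3*w + 2)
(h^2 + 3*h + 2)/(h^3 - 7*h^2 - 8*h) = (h + 2)/(h*(h - 8))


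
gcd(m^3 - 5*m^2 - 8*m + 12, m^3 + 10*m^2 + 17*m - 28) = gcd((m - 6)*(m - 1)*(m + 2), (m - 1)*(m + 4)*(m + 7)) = m - 1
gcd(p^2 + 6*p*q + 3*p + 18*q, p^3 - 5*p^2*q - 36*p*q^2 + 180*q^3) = p + 6*q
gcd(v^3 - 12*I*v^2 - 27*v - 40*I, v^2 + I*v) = v + I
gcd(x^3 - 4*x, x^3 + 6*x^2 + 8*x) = x^2 + 2*x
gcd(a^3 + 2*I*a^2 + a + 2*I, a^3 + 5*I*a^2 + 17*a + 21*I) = a + I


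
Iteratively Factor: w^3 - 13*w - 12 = (w + 3)*(w^2 - 3*w - 4) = (w + 1)*(w + 3)*(w - 4)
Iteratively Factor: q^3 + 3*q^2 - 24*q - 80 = (q + 4)*(q^2 - q - 20) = (q + 4)^2*(q - 5)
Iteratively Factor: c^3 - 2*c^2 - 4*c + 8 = (c - 2)*(c^2 - 4) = (c - 2)*(c + 2)*(c - 2)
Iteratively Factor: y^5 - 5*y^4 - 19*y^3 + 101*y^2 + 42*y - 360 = (y - 3)*(y^4 - 2*y^3 - 25*y^2 + 26*y + 120) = (y - 5)*(y - 3)*(y^3 + 3*y^2 - 10*y - 24) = (y - 5)*(y - 3)*(y + 2)*(y^2 + y - 12) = (y - 5)*(y - 3)*(y + 2)*(y + 4)*(y - 3)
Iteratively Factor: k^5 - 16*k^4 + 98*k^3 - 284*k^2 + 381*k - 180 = (k - 3)*(k^4 - 13*k^3 + 59*k^2 - 107*k + 60) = (k - 4)*(k - 3)*(k^3 - 9*k^2 + 23*k - 15) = (k - 4)*(k - 3)*(k - 1)*(k^2 - 8*k + 15) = (k - 4)*(k - 3)^2*(k - 1)*(k - 5)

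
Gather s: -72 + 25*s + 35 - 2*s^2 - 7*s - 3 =-2*s^2 + 18*s - 40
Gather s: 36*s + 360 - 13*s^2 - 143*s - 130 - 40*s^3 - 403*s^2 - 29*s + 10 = -40*s^3 - 416*s^2 - 136*s + 240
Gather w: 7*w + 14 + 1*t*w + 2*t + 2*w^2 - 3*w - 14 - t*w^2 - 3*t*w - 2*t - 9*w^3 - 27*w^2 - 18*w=-9*w^3 + w^2*(-t - 25) + w*(-2*t - 14)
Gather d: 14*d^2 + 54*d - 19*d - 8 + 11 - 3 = 14*d^2 + 35*d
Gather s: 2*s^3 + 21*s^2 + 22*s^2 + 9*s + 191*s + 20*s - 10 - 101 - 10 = 2*s^3 + 43*s^2 + 220*s - 121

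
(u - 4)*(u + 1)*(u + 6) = u^3 + 3*u^2 - 22*u - 24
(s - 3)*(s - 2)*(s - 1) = s^3 - 6*s^2 + 11*s - 6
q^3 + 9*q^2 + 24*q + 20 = (q + 2)^2*(q + 5)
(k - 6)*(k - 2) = k^2 - 8*k + 12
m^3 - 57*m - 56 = (m - 8)*(m + 1)*(m + 7)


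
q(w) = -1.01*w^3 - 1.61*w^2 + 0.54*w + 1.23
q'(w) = -3.03*w^2 - 3.22*w + 0.54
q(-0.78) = 0.31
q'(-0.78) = 1.21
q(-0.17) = 1.10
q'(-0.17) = 1.00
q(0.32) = 1.20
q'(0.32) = -0.80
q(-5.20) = 96.90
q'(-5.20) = -64.65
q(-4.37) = 52.41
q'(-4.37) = -43.25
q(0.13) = 1.27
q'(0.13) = 0.07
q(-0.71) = 0.40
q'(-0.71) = 1.30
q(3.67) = -68.40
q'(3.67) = -52.09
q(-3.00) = 12.39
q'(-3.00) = -17.07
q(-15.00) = 3039.63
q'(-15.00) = -632.91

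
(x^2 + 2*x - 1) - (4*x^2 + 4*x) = -3*x^2 - 2*x - 1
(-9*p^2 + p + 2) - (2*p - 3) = -9*p^2 - p + 5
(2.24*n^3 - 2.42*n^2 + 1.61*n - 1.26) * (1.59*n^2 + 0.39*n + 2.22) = 3.5616*n^5 - 2.9742*n^4 + 6.5889*n^3 - 6.7479*n^2 + 3.0828*n - 2.7972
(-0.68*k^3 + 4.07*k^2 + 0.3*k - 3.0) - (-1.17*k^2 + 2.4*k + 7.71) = -0.68*k^3 + 5.24*k^2 - 2.1*k - 10.71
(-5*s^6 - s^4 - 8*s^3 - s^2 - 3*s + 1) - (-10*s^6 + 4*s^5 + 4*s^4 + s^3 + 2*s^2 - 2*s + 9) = 5*s^6 - 4*s^5 - 5*s^4 - 9*s^3 - 3*s^2 - s - 8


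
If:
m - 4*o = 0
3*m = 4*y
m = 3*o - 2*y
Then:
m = 0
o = 0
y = 0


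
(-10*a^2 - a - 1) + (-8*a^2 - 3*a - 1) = -18*a^2 - 4*a - 2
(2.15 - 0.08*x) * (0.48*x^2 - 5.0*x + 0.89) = -0.0384*x^3 + 1.432*x^2 - 10.8212*x + 1.9135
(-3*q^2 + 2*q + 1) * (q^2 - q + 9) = -3*q^4 + 5*q^3 - 28*q^2 + 17*q + 9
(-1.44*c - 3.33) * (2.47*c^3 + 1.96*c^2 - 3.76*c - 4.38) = -3.5568*c^4 - 11.0475*c^3 - 1.1124*c^2 + 18.828*c + 14.5854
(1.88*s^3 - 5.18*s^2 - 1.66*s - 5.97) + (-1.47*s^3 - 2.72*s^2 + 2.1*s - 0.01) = 0.41*s^3 - 7.9*s^2 + 0.44*s - 5.98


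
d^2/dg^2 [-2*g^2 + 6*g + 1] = -4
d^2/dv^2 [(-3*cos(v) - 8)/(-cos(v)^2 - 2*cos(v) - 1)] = (67*cos(v)/4 - 10*cos(2*v) - 3*cos(3*v)/4 + 26)/(cos(v) + 1)^4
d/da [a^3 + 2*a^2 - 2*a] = 3*a^2 + 4*a - 2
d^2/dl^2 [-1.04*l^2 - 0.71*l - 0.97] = -2.08000000000000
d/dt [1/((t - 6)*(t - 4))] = 2*(5 - t)/(t^4 - 20*t^3 + 148*t^2 - 480*t + 576)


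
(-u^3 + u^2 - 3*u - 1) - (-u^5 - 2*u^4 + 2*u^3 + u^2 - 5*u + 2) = u^5 + 2*u^4 - 3*u^3 + 2*u - 3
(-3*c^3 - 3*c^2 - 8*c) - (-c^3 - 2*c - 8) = -2*c^3 - 3*c^2 - 6*c + 8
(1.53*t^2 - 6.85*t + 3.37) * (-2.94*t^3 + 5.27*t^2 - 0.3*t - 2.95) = -4.4982*t^5 + 28.2021*t^4 - 46.4663*t^3 + 15.3014*t^2 + 19.1965*t - 9.9415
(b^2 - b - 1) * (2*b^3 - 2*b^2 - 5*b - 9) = 2*b^5 - 4*b^4 - 5*b^3 - 2*b^2 + 14*b + 9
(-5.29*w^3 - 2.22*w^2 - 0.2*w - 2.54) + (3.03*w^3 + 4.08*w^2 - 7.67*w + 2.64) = -2.26*w^3 + 1.86*w^2 - 7.87*w + 0.1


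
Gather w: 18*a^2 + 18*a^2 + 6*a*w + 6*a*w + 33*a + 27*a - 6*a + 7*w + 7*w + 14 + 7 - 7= 36*a^2 + 54*a + w*(12*a + 14) + 14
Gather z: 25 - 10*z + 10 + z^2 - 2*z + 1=z^2 - 12*z + 36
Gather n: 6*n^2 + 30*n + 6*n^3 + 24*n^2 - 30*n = 6*n^3 + 30*n^2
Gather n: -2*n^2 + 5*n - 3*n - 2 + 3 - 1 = -2*n^2 + 2*n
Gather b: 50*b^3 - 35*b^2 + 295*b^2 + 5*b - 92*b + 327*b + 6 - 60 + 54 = 50*b^3 + 260*b^2 + 240*b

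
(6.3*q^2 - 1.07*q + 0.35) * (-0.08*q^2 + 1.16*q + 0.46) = -0.504*q^4 + 7.3936*q^3 + 1.6288*q^2 - 0.0862000000000001*q + 0.161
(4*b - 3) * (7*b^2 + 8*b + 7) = 28*b^3 + 11*b^2 + 4*b - 21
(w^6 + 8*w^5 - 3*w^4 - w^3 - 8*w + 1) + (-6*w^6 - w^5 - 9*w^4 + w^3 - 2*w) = -5*w^6 + 7*w^5 - 12*w^4 - 10*w + 1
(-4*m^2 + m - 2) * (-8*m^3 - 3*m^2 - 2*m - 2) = 32*m^5 + 4*m^4 + 21*m^3 + 12*m^2 + 2*m + 4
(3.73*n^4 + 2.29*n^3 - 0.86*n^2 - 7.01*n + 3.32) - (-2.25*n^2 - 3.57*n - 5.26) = 3.73*n^4 + 2.29*n^3 + 1.39*n^2 - 3.44*n + 8.58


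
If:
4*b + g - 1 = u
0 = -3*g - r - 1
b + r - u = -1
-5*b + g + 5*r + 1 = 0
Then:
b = 15/11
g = -17/22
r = 29/22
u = 81/22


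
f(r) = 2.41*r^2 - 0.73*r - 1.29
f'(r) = 4.82*r - 0.73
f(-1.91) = 8.90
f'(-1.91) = -9.94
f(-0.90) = 1.32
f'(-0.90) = -5.07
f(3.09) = 19.47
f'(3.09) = 14.16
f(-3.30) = 27.36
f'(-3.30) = -16.64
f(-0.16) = -1.11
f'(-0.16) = -1.50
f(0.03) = -1.31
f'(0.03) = -0.59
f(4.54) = 45.07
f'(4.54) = 21.15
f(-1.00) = 1.85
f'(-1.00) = -5.55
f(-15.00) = 551.91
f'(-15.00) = -73.03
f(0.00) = -1.29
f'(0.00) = -0.73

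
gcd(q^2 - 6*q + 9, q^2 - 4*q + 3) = q - 3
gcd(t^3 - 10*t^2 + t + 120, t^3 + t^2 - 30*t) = t - 5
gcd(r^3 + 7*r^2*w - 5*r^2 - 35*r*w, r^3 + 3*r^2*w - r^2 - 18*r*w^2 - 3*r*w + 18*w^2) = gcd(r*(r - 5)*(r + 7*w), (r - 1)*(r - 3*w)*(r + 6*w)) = 1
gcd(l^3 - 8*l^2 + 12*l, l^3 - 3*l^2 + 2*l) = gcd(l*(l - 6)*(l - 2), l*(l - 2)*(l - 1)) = l^2 - 2*l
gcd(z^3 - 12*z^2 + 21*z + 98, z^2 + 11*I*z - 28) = 1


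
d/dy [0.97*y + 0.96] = 0.970000000000000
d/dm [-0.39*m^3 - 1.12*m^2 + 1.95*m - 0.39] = -1.17*m^2 - 2.24*m + 1.95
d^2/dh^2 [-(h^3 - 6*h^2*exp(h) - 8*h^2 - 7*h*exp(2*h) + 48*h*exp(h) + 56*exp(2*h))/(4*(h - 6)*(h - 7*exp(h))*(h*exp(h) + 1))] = (-h^6*exp(2*h) + 20*h^5*exp(2*h) + h^5*exp(h) - 127*h^4*exp(2*h) - 16*h^4*exp(h) - 2*h^3*exp(3*h) + 252*h^3*exp(2*h) + 57*h^3*exp(h) + 48*h^2*exp(3*h) + 48*h^2*exp(2*h) + 200*h^2*exp(h) - 288*h*exp(3*h) + 276*h*exp(2*h) - 1000*h*exp(h) + 576*exp(3*h) - 1176*exp(2*h) - 260*exp(h) + 24)/(4*(h^6*exp(3*h) - 18*h^5*exp(3*h) + 3*h^5*exp(2*h) + 108*h^4*exp(3*h) - 54*h^4*exp(2*h) + 3*h^4*exp(h) - 216*h^3*exp(3*h) + 324*h^3*exp(2*h) - 54*h^3*exp(h) + h^3 - 648*h^2*exp(2*h) + 324*h^2*exp(h) - 18*h^2 - 648*h*exp(h) + 108*h - 216))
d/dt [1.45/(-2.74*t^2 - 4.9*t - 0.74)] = (7.946*t + 7.105)/(2.74*t^2 + 4.9*t + 0.74)^2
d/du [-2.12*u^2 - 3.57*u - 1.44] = -4.24*u - 3.57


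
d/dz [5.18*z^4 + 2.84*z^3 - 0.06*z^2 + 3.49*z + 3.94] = 20.72*z^3 + 8.52*z^2 - 0.12*z + 3.49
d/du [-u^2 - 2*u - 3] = -2*u - 2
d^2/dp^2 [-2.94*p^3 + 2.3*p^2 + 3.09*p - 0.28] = 4.6 - 17.64*p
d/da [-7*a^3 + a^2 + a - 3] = -21*a^2 + 2*a + 1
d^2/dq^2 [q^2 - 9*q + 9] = 2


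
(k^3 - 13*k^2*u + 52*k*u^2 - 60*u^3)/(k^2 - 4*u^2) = (k^2 - 11*k*u + 30*u^2)/(k + 2*u)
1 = 1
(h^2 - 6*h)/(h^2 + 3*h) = (h - 6)/(h + 3)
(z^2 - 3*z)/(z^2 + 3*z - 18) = z/(z + 6)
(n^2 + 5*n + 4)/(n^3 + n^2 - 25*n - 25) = (n + 4)/(n^2 - 25)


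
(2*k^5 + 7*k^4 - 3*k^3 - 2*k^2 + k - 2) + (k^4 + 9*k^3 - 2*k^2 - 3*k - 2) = 2*k^5 + 8*k^4 + 6*k^3 - 4*k^2 - 2*k - 4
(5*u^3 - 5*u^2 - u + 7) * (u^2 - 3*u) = 5*u^5 - 20*u^4 + 14*u^3 + 10*u^2 - 21*u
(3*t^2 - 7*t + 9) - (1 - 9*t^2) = 12*t^2 - 7*t + 8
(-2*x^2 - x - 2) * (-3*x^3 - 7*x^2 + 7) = 6*x^5 + 17*x^4 + 13*x^3 - 7*x - 14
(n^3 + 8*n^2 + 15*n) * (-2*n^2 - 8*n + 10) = -2*n^5 - 24*n^4 - 84*n^3 - 40*n^2 + 150*n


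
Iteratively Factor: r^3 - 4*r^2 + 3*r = (r - 3)*(r^2 - r) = (r - 3)*(r - 1)*(r)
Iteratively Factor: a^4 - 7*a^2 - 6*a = (a - 3)*(a^3 + 3*a^2 + 2*a) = a*(a - 3)*(a^2 + 3*a + 2) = a*(a - 3)*(a + 2)*(a + 1)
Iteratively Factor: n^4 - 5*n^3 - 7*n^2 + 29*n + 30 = (n - 3)*(n^3 - 2*n^2 - 13*n - 10) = (n - 3)*(n + 1)*(n^2 - 3*n - 10) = (n - 5)*(n - 3)*(n + 1)*(n + 2)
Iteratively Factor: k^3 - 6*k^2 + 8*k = (k - 2)*(k^2 - 4*k) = (k - 4)*(k - 2)*(k)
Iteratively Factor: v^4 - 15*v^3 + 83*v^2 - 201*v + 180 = (v - 5)*(v^3 - 10*v^2 + 33*v - 36) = (v - 5)*(v - 3)*(v^2 - 7*v + 12) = (v - 5)*(v - 4)*(v - 3)*(v - 3)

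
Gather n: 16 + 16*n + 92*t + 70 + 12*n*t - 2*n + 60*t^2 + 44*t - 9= n*(12*t + 14) + 60*t^2 + 136*t + 77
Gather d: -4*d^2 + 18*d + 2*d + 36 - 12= -4*d^2 + 20*d + 24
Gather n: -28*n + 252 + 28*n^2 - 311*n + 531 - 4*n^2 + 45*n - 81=24*n^2 - 294*n + 702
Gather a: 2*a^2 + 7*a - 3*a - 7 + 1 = 2*a^2 + 4*a - 6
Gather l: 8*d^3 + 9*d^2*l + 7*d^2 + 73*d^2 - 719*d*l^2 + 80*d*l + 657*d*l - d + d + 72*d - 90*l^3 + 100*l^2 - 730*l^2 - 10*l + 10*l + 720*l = 8*d^3 + 80*d^2 + 72*d - 90*l^3 + l^2*(-719*d - 630) + l*(9*d^2 + 737*d + 720)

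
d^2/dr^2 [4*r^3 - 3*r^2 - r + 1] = 24*r - 6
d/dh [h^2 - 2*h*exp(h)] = -2*h*exp(h) + 2*h - 2*exp(h)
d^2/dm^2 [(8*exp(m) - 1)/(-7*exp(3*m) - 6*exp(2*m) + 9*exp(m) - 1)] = (-1568*exp(6*m) - 567*exp(5*m) - 1842*exp(4*m) + 314*exp(3*m) + 63*exp(2*m) - 15*exp(m) + 1)*exp(m)/(343*exp(9*m) + 882*exp(8*m) - 567*exp(7*m) - 1905*exp(6*m) + 981*exp(5*m) + 1188*exp(4*m) - 1032*exp(3*m) + 261*exp(2*m) - 27*exp(m) + 1)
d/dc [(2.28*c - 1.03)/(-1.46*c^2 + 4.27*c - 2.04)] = (3.3288*c^2 - 3.0076*c - 0.2531)/(2.1316*c^4 - 12.4684*c^3 + 24.1897*c^2 - 17.4216*c + 4.1616)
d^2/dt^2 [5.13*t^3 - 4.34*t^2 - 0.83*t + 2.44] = 30.78*t - 8.68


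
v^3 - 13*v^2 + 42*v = v*(v - 7)*(v - 6)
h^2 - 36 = (h - 6)*(h + 6)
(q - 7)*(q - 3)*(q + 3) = q^3 - 7*q^2 - 9*q + 63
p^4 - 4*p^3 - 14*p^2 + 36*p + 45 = (p - 5)*(p - 3)*(p + 1)*(p + 3)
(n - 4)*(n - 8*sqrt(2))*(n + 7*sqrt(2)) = n^3 - 4*n^2 - sqrt(2)*n^2 - 112*n + 4*sqrt(2)*n + 448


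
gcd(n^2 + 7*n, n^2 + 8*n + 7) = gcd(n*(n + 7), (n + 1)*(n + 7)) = n + 7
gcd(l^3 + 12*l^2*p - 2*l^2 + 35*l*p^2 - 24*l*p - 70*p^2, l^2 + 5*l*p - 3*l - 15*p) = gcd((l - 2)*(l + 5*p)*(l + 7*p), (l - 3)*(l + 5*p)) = l + 5*p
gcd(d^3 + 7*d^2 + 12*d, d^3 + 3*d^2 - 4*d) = d^2 + 4*d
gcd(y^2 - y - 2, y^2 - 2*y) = y - 2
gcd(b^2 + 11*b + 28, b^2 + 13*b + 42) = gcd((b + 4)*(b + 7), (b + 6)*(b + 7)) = b + 7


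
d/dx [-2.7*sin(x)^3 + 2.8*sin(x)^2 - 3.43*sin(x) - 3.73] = (-8.1*sin(x)^2 + 5.6*sin(x) - 3.43)*cos(x)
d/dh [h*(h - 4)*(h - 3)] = 3*h^2 - 14*h + 12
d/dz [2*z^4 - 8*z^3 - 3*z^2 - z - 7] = 8*z^3 - 24*z^2 - 6*z - 1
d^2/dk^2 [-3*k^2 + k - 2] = -6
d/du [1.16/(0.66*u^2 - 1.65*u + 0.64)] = (1.914 - 1.5312*u)/(0.66*u^2 - 1.65*u + 0.64)^2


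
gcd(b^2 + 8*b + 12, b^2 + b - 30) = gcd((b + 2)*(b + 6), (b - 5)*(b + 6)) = b + 6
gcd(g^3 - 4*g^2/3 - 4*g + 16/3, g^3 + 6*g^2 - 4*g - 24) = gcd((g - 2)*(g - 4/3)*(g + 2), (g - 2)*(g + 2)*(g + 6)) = g^2 - 4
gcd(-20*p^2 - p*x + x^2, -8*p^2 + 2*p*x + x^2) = 4*p + x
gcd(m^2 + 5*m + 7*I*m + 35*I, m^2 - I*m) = 1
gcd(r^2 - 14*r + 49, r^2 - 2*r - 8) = 1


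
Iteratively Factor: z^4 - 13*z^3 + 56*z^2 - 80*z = (z - 5)*(z^3 - 8*z^2 + 16*z) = (z - 5)*(z - 4)*(z^2 - 4*z) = (z - 5)*(z - 4)^2*(z)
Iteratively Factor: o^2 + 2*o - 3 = (o - 1)*(o + 3)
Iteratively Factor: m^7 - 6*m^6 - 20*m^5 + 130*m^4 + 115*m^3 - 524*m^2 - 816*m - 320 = (m - 4)*(m^6 - 2*m^5 - 28*m^4 + 18*m^3 + 187*m^2 + 224*m + 80) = (m - 4)*(m + 1)*(m^5 - 3*m^4 - 25*m^3 + 43*m^2 + 144*m + 80) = (m - 4)*(m + 1)^2*(m^4 - 4*m^3 - 21*m^2 + 64*m + 80) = (m - 4)*(m + 1)^3*(m^3 - 5*m^2 - 16*m + 80) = (m - 4)*(m + 1)^3*(m + 4)*(m^2 - 9*m + 20) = (m - 4)^2*(m + 1)^3*(m + 4)*(m - 5)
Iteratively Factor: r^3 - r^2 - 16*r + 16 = (r + 4)*(r^2 - 5*r + 4) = (r - 4)*(r + 4)*(r - 1)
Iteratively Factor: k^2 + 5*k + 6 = (k + 2)*(k + 3)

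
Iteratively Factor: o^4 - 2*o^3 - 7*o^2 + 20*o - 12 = (o - 2)*(o^3 - 7*o + 6) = (o - 2)^2*(o^2 + 2*o - 3) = (o - 2)^2*(o + 3)*(o - 1)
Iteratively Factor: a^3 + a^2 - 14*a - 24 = (a - 4)*(a^2 + 5*a + 6) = (a - 4)*(a + 2)*(a + 3)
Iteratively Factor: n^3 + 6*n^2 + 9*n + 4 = (n + 1)*(n^2 + 5*n + 4) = (n + 1)*(n + 4)*(n + 1)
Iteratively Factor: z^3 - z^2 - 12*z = (z - 4)*(z^2 + 3*z) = z*(z - 4)*(z + 3)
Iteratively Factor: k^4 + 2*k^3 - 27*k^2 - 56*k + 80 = (k - 5)*(k^3 + 7*k^2 + 8*k - 16) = (k - 5)*(k + 4)*(k^2 + 3*k - 4) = (k - 5)*(k - 1)*(k + 4)*(k + 4)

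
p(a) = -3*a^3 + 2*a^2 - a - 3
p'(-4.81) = -228.46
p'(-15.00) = -2086.00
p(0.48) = -3.35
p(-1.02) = 3.28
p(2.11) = -24.39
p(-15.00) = 10587.00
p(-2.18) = 39.77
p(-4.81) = 381.94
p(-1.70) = 19.22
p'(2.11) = -32.63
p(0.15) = -3.12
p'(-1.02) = -14.44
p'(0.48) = -1.15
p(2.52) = -40.83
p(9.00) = -2037.00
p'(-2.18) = -52.49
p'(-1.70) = -33.81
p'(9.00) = -694.00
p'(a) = -9*a^2 + 4*a - 1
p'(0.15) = -0.60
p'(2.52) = -48.07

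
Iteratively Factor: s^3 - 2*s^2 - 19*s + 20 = (s + 4)*(s^2 - 6*s + 5) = (s - 1)*(s + 4)*(s - 5)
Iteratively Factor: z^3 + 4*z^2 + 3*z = (z)*(z^2 + 4*z + 3) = z*(z + 3)*(z + 1)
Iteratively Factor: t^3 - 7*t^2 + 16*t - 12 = (t - 2)*(t^2 - 5*t + 6) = (t - 3)*(t - 2)*(t - 2)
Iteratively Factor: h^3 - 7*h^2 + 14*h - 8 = (h - 4)*(h^2 - 3*h + 2) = (h - 4)*(h - 1)*(h - 2)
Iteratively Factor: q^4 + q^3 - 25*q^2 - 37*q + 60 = (q - 1)*(q^3 + 2*q^2 - 23*q - 60) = (q - 5)*(q - 1)*(q^2 + 7*q + 12) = (q - 5)*(q - 1)*(q + 4)*(q + 3)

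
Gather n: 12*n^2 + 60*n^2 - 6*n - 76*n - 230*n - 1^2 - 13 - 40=72*n^2 - 312*n - 54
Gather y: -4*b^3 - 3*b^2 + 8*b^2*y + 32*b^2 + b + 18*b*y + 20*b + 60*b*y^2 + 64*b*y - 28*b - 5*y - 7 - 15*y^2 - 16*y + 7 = -4*b^3 + 29*b^2 - 7*b + y^2*(60*b - 15) + y*(8*b^2 + 82*b - 21)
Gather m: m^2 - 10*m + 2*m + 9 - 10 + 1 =m^2 - 8*m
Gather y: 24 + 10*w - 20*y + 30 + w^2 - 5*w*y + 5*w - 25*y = w^2 + 15*w + y*(-5*w - 45) + 54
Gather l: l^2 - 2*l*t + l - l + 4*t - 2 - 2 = l^2 - 2*l*t + 4*t - 4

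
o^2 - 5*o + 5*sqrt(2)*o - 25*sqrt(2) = (o - 5)*(o + 5*sqrt(2))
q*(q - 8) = q^2 - 8*q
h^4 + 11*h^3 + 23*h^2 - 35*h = h*(h - 1)*(h + 5)*(h + 7)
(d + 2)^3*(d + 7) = d^4 + 13*d^3 + 54*d^2 + 92*d + 56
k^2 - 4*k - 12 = (k - 6)*(k + 2)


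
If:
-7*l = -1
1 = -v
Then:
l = 1/7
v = -1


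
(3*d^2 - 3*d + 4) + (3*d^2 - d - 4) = 6*d^2 - 4*d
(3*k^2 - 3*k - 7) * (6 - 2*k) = -6*k^3 + 24*k^2 - 4*k - 42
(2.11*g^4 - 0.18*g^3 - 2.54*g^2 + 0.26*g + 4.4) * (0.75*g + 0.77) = 1.5825*g^5 + 1.4897*g^4 - 2.0436*g^3 - 1.7608*g^2 + 3.5002*g + 3.388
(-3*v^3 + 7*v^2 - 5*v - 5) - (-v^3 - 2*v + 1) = -2*v^3 + 7*v^2 - 3*v - 6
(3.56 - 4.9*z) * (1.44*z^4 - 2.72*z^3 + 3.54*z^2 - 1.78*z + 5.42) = -7.056*z^5 + 18.4544*z^4 - 27.0292*z^3 + 21.3244*z^2 - 32.8948*z + 19.2952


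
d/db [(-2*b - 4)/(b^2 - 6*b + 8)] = 2*(-b^2 + 6*b + 2*(b - 3)*(b + 2) - 8)/(b^2 - 6*b + 8)^2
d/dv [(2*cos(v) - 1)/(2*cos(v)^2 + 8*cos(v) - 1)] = 2*(-2*cos(v) + cos(2*v) - 2)*sin(v)/(8*cos(v) + cos(2*v))^2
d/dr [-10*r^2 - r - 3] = -20*r - 1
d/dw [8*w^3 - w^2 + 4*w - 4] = 24*w^2 - 2*w + 4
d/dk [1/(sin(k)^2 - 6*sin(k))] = 2*(3 - sin(k))*cos(k)/((sin(k) - 6)^2*sin(k)^2)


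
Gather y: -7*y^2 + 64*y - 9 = -7*y^2 + 64*y - 9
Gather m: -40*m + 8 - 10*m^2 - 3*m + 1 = -10*m^2 - 43*m + 9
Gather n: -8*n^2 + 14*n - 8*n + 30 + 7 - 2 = -8*n^2 + 6*n + 35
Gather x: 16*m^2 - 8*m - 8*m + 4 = 16*m^2 - 16*m + 4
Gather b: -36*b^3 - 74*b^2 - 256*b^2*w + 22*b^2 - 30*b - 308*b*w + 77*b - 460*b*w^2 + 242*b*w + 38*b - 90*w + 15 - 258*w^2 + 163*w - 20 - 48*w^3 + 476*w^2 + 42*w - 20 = -36*b^3 + b^2*(-256*w - 52) + b*(-460*w^2 - 66*w + 85) - 48*w^3 + 218*w^2 + 115*w - 25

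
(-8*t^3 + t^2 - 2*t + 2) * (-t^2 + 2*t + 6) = 8*t^5 - 17*t^4 - 44*t^3 - 8*t + 12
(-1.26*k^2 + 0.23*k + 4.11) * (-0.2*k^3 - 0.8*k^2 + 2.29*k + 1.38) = 0.252*k^5 + 0.962*k^4 - 3.8914*k^3 - 4.5001*k^2 + 9.7293*k + 5.6718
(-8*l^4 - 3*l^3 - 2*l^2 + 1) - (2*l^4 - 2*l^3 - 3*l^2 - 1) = -10*l^4 - l^3 + l^2 + 2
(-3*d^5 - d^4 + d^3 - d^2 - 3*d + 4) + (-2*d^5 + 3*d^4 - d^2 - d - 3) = -5*d^5 + 2*d^4 + d^3 - 2*d^2 - 4*d + 1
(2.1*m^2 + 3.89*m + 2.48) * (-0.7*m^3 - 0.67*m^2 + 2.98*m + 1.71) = -1.47*m^5 - 4.13*m^4 + 1.9157*m^3 + 13.5216*m^2 + 14.0423*m + 4.2408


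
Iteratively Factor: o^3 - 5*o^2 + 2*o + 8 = (o - 2)*(o^2 - 3*o - 4) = (o - 4)*(o - 2)*(o + 1)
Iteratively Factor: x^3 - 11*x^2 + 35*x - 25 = (x - 5)*(x^2 - 6*x + 5) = (x - 5)*(x - 1)*(x - 5)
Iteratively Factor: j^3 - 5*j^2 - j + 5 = (j - 1)*(j^2 - 4*j - 5) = (j - 1)*(j + 1)*(j - 5)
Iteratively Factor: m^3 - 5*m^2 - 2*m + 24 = (m - 4)*(m^2 - m - 6) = (m - 4)*(m + 2)*(m - 3)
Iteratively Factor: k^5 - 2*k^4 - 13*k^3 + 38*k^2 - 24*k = (k + 4)*(k^4 - 6*k^3 + 11*k^2 - 6*k) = (k - 3)*(k + 4)*(k^3 - 3*k^2 + 2*k) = k*(k - 3)*(k + 4)*(k^2 - 3*k + 2) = k*(k - 3)*(k - 2)*(k + 4)*(k - 1)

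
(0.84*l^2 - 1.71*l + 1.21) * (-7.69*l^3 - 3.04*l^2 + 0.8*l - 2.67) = -6.4596*l^5 + 10.5963*l^4 - 3.4345*l^3 - 7.2892*l^2 + 5.5337*l - 3.2307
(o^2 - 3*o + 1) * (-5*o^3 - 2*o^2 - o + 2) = -5*o^5 + 13*o^4 + 3*o^2 - 7*o + 2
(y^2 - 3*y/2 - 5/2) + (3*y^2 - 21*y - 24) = 4*y^2 - 45*y/2 - 53/2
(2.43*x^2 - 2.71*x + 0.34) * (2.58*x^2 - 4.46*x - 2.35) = 6.2694*x^4 - 17.8296*x^3 + 7.2533*x^2 + 4.8521*x - 0.799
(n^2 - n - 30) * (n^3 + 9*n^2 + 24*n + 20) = n^5 + 8*n^4 - 15*n^3 - 274*n^2 - 740*n - 600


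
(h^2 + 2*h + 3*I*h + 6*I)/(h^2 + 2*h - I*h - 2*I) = (h + 3*I)/(h - I)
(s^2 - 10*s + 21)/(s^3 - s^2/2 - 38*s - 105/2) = 2*(s - 3)/(2*s^2 + 13*s + 15)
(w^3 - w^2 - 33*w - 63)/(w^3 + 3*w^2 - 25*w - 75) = (w^2 - 4*w - 21)/(w^2 - 25)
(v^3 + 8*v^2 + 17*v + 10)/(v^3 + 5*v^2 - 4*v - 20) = (v + 1)/(v - 2)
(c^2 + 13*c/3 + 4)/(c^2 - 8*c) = (c^2 + 13*c/3 + 4)/(c*(c - 8))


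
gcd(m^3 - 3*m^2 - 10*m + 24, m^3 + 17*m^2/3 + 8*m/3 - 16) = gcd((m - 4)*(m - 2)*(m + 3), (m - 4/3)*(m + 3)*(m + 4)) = m + 3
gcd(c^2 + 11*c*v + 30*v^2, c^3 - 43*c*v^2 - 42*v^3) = c + 6*v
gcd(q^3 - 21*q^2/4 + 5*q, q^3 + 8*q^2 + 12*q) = q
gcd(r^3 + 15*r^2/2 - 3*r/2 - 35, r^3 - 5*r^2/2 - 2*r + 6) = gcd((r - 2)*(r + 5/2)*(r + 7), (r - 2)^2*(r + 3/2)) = r - 2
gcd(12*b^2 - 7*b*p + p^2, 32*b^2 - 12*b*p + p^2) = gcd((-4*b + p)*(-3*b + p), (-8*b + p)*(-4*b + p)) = -4*b + p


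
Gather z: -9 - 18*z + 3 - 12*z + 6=-30*z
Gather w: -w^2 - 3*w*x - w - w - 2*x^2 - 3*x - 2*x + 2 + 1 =-w^2 + w*(-3*x - 2) - 2*x^2 - 5*x + 3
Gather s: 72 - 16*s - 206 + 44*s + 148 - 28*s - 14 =0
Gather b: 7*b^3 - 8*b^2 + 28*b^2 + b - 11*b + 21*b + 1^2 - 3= 7*b^3 + 20*b^2 + 11*b - 2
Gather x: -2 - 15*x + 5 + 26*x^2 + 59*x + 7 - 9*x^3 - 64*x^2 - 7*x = -9*x^3 - 38*x^2 + 37*x + 10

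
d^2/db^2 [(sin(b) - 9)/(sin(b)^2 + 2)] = (-9*sin(b)^5 + 36*sin(b)^4 - 126*sin(b)^2 - sin(b)/2 - 6*sin(3*b) + sin(5*b)/2 + 36)/(sin(b)^2 + 2)^3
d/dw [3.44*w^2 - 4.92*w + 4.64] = 6.88*w - 4.92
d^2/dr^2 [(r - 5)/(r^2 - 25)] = 2/(r^3 + 15*r^2 + 75*r + 125)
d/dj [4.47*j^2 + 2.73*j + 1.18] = 8.94*j + 2.73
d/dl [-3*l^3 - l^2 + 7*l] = -9*l^2 - 2*l + 7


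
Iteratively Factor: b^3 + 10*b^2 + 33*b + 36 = (b + 4)*(b^2 + 6*b + 9) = (b + 3)*(b + 4)*(b + 3)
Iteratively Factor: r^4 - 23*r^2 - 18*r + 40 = (r + 4)*(r^3 - 4*r^2 - 7*r + 10) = (r - 1)*(r + 4)*(r^2 - 3*r - 10) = (r - 5)*(r - 1)*(r + 4)*(r + 2)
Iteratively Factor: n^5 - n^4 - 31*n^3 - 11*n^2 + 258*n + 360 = (n + 2)*(n^4 - 3*n^3 - 25*n^2 + 39*n + 180) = (n + 2)*(n + 3)*(n^3 - 6*n^2 - 7*n + 60) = (n - 4)*(n + 2)*(n + 3)*(n^2 - 2*n - 15) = (n - 5)*(n - 4)*(n + 2)*(n + 3)*(n + 3)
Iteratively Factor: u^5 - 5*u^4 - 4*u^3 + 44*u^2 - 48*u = (u - 2)*(u^4 - 3*u^3 - 10*u^2 + 24*u) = (u - 2)^2*(u^3 - u^2 - 12*u) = (u - 4)*(u - 2)^2*(u^2 + 3*u) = u*(u - 4)*(u - 2)^2*(u + 3)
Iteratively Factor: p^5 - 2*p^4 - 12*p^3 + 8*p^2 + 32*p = (p + 2)*(p^4 - 4*p^3 - 4*p^2 + 16*p) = p*(p + 2)*(p^3 - 4*p^2 - 4*p + 16) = p*(p + 2)^2*(p^2 - 6*p + 8) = p*(p - 2)*(p + 2)^2*(p - 4)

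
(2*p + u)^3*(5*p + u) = 40*p^4 + 68*p^3*u + 42*p^2*u^2 + 11*p*u^3 + u^4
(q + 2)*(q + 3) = q^2 + 5*q + 6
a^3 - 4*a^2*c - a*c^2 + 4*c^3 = (a - 4*c)*(a - c)*(a + c)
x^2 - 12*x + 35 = (x - 7)*(x - 5)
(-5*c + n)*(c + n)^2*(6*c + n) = -30*c^4 - 59*c^3*n - 27*c^2*n^2 + 3*c*n^3 + n^4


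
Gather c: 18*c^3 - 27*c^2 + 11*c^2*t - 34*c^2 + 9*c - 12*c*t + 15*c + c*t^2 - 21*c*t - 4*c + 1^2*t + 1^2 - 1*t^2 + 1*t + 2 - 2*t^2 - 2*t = 18*c^3 + c^2*(11*t - 61) + c*(t^2 - 33*t + 20) - 3*t^2 + 3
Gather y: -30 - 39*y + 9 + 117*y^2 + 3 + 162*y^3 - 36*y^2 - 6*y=162*y^3 + 81*y^2 - 45*y - 18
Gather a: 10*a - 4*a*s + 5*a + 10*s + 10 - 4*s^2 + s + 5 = a*(15 - 4*s) - 4*s^2 + 11*s + 15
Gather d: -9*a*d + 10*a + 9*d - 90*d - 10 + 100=10*a + d*(-9*a - 81) + 90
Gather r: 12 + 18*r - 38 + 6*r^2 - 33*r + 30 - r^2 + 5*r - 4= 5*r^2 - 10*r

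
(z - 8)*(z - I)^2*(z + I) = z^4 - 8*z^3 - I*z^3 + z^2 + 8*I*z^2 - 8*z - I*z + 8*I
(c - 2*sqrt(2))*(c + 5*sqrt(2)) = c^2 + 3*sqrt(2)*c - 20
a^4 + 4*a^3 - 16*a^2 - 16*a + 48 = (a - 2)^2*(a + 2)*(a + 6)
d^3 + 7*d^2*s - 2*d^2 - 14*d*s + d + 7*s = (d - 1)^2*(d + 7*s)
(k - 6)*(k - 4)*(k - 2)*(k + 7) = k^4 - 5*k^3 - 40*k^2 + 260*k - 336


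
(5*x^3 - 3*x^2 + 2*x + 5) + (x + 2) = 5*x^3 - 3*x^2 + 3*x + 7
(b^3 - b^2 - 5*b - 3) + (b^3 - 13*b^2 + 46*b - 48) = 2*b^3 - 14*b^2 + 41*b - 51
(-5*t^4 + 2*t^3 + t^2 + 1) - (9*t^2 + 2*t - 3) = -5*t^4 + 2*t^3 - 8*t^2 - 2*t + 4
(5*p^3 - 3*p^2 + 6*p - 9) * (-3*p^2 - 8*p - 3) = -15*p^5 - 31*p^4 - 9*p^3 - 12*p^2 + 54*p + 27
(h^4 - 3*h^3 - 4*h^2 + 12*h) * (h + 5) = h^5 + 2*h^4 - 19*h^3 - 8*h^2 + 60*h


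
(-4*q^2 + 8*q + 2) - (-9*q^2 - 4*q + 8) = 5*q^2 + 12*q - 6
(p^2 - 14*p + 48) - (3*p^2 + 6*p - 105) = -2*p^2 - 20*p + 153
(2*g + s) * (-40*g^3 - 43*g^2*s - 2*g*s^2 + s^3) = -80*g^4 - 126*g^3*s - 47*g^2*s^2 + s^4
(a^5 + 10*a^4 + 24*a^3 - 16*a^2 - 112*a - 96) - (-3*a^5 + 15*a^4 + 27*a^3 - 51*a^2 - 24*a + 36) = 4*a^5 - 5*a^4 - 3*a^3 + 35*a^2 - 88*a - 132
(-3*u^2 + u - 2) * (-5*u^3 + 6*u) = 15*u^5 - 5*u^4 - 8*u^3 + 6*u^2 - 12*u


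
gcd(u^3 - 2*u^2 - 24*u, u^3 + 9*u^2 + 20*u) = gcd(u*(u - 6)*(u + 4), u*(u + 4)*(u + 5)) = u^2 + 4*u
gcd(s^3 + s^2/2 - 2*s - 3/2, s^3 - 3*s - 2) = s^2 + 2*s + 1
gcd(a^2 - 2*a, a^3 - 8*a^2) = a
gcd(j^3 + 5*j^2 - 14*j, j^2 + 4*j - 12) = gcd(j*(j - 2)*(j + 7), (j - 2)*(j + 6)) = j - 2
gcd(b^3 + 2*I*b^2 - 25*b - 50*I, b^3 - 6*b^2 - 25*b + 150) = b^2 - 25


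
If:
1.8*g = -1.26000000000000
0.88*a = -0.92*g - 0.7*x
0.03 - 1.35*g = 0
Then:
No Solution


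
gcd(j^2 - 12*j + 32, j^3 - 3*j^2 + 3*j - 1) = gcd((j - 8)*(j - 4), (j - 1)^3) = 1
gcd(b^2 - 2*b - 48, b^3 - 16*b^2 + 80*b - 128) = b - 8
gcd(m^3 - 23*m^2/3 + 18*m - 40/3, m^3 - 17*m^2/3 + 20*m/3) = m^2 - 17*m/3 + 20/3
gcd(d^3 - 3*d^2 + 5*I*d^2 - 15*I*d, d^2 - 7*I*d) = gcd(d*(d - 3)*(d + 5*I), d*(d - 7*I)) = d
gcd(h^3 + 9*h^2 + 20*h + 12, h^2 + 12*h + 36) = h + 6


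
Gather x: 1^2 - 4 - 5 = -8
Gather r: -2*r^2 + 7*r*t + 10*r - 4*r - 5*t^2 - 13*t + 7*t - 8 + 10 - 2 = -2*r^2 + r*(7*t + 6) - 5*t^2 - 6*t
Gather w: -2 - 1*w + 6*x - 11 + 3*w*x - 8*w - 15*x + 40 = w*(3*x - 9) - 9*x + 27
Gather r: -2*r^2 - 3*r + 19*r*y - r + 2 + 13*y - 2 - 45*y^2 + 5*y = -2*r^2 + r*(19*y - 4) - 45*y^2 + 18*y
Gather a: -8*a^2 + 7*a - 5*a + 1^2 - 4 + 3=-8*a^2 + 2*a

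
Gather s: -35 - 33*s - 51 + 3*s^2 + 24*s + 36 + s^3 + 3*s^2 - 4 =s^3 + 6*s^2 - 9*s - 54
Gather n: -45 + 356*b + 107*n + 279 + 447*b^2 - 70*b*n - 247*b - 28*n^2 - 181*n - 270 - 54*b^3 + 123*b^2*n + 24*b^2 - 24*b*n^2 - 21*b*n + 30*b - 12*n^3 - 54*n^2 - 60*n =-54*b^3 + 471*b^2 + 139*b - 12*n^3 + n^2*(-24*b - 82) + n*(123*b^2 - 91*b - 134) - 36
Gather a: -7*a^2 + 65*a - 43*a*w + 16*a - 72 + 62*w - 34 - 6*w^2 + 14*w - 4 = -7*a^2 + a*(81 - 43*w) - 6*w^2 + 76*w - 110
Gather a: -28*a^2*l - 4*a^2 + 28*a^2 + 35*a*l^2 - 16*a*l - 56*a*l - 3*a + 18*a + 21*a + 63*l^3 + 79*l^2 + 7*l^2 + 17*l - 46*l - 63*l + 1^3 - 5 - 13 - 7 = a^2*(24 - 28*l) + a*(35*l^2 - 72*l + 36) + 63*l^3 + 86*l^2 - 92*l - 24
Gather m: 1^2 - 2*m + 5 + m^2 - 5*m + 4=m^2 - 7*m + 10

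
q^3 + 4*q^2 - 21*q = q*(q - 3)*(q + 7)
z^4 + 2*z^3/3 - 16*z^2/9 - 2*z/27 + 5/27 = (z - 1)*(z - 1/3)*(z + 1/3)*(z + 5/3)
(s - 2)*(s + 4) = s^2 + 2*s - 8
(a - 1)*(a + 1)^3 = a^4 + 2*a^3 - 2*a - 1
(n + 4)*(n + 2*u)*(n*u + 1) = n^3*u + 2*n^2*u^2 + 4*n^2*u + n^2 + 8*n*u^2 + 2*n*u + 4*n + 8*u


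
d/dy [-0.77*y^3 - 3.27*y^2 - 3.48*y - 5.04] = -2.31*y^2 - 6.54*y - 3.48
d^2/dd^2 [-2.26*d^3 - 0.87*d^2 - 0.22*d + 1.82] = -13.56*d - 1.74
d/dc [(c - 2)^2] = 2*c - 4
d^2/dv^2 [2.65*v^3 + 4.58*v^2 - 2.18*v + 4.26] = 15.9*v + 9.16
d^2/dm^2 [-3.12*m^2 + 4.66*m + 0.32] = -6.24000000000000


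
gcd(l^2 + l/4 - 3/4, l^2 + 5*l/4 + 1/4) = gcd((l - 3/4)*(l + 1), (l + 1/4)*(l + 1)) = l + 1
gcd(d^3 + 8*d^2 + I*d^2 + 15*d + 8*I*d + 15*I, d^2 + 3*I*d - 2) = d + I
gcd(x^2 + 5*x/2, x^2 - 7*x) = x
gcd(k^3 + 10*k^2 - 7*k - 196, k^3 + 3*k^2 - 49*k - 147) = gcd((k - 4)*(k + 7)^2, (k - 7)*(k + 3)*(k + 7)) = k + 7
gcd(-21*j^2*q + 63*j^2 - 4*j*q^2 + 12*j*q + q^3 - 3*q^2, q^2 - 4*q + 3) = q - 3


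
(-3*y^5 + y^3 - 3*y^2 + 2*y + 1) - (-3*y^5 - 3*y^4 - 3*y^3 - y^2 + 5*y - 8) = 3*y^4 + 4*y^3 - 2*y^2 - 3*y + 9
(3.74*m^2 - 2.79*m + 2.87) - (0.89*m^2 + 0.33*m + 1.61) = 2.85*m^2 - 3.12*m + 1.26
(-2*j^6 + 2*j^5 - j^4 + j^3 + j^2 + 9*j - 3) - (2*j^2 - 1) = -2*j^6 + 2*j^5 - j^4 + j^3 - j^2 + 9*j - 2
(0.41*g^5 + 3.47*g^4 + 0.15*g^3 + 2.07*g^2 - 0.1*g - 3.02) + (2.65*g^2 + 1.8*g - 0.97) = 0.41*g^5 + 3.47*g^4 + 0.15*g^3 + 4.72*g^2 + 1.7*g - 3.99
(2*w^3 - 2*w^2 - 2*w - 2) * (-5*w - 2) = -10*w^4 + 6*w^3 + 14*w^2 + 14*w + 4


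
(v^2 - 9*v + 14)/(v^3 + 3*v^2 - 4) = (v^2 - 9*v + 14)/(v^3 + 3*v^2 - 4)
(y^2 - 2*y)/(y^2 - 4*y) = (y - 2)/(y - 4)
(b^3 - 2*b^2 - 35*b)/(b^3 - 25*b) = (b - 7)/(b - 5)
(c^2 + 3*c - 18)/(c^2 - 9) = (c + 6)/(c + 3)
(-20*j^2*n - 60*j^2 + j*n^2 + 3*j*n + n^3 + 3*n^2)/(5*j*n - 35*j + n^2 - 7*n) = (-4*j*n - 12*j + n^2 + 3*n)/(n - 7)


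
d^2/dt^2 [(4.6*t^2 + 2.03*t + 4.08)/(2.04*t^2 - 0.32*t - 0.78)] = (22.901856*t^3 + 145.793088*t^2 + 3.40027199999999*t + 18.40368)/(8.489664*t^6 - 3.995136*t^5 - 9.111456*t^4 + 3.022336*t^3 + 3.483792*t^2 - 0.584064*t - 0.474552)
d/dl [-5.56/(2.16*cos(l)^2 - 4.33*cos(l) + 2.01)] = (24.0748 - 24.0192*cos(l))*sin(l)/(2.16*cos(l)^2 - 4.33*cos(l) + 2.01)^2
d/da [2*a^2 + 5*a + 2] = 4*a + 5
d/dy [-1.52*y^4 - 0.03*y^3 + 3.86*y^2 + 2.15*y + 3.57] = -6.08*y^3 - 0.09*y^2 + 7.72*y + 2.15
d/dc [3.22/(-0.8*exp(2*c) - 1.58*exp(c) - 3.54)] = (5.152*exp(c) + 5.0876)*exp(c)/(0.8*exp(2*c) + 1.58*exp(c) + 3.54)^2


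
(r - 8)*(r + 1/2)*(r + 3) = r^3 - 9*r^2/2 - 53*r/2 - 12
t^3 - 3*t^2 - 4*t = t*(t - 4)*(t + 1)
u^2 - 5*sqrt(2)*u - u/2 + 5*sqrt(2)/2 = (u - 1/2)*(u - 5*sqrt(2))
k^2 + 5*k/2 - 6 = (k - 3/2)*(k + 4)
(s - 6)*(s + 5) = s^2 - s - 30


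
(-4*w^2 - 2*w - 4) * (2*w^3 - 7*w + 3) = -8*w^5 - 4*w^4 + 20*w^3 + 2*w^2 + 22*w - 12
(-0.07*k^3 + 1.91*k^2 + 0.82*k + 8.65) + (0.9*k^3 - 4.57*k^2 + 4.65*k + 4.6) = 0.83*k^3 - 2.66*k^2 + 5.47*k + 13.25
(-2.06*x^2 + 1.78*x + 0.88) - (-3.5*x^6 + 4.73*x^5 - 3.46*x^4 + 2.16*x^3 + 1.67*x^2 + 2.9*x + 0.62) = 3.5*x^6 - 4.73*x^5 + 3.46*x^4 - 2.16*x^3 - 3.73*x^2 - 1.12*x + 0.26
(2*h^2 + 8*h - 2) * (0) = 0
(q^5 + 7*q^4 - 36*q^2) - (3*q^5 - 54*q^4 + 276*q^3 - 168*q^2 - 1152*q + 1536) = -2*q^5 + 61*q^4 - 276*q^3 + 132*q^2 + 1152*q - 1536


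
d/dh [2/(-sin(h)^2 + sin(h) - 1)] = 2*(2*sin(h) - 1)*cos(h)/(sin(h)^2 - sin(h) + 1)^2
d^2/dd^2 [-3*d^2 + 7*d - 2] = -6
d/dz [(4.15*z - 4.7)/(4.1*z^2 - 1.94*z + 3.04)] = (-17.015*z^2 + 38.54*z + 3.498)/(16.81*z^4 - 15.908*z^3 + 28.6916*z^2 - 11.7952*z + 9.2416)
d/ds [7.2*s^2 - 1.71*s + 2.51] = 14.4*s - 1.71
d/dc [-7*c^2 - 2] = -14*c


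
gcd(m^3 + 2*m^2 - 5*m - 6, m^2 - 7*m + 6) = 1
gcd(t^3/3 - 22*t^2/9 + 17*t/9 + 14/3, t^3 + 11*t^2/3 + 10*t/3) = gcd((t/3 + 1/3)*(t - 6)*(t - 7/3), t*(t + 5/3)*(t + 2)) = 1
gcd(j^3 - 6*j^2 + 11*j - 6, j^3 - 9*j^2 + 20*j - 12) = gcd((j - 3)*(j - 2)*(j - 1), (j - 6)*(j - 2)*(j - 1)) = j^2 - 3*j + 2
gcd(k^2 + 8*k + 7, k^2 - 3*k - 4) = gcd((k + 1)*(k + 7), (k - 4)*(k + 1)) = k + 1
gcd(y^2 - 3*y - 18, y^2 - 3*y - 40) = 1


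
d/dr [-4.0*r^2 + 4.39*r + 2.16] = 4.39 - 8.0*r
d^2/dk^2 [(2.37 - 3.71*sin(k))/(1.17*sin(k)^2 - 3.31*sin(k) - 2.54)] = (-5.078619*sin(k)^5 - 1.39054499999997*sin(k)^4 - 83.529927*sin(k)^3 + 65.864317*sin(k)^2 + 77.361088*sin(k) - 128.401154)/(-1.17*sin(k)^2 + 3.31*sin(k) + 2.54)^3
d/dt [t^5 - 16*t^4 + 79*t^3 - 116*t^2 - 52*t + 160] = 5*t^4 - 64*t^3 + 237*t^2 - 232*t - 52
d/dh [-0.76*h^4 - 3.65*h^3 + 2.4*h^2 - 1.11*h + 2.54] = -3.04*h^3 - 10.95*h^2 + 4.8*h - 1.11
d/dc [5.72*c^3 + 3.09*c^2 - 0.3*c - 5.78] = 17.16*c^2 + 6.18*c - 0.3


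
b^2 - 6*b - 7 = (b - 7)*(b + 1)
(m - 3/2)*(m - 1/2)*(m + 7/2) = m^3 + 3*m^2/2 - 25*m/4 + 21/8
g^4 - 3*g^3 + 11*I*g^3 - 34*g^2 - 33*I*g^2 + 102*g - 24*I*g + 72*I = (g - 3)*(g + I)*(g + 4*I)*(g + 6*I)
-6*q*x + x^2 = x*(-6*q + x)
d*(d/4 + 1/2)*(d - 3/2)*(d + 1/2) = d^4/4 + d^3/4 - 11*d^2/16 - 3*d/8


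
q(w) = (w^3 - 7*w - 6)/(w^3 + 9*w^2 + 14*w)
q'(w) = (3*w^2 - 7)/(w^3 + 9*w^2 + 14*w) + (-3*w^2 - 18*w - 14)*(w^3 - 7*w - 6)/(w^3 + 9*w^2 + 14*w)^2 = 3*(3*w^2 + 2*w + 7)/(w^2*(w^2 + 14*w + 49))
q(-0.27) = 1.31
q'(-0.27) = 6.07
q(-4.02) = -1.77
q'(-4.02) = 0.99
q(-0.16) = 2.43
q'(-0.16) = 16.92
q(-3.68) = -1.47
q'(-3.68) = 0.81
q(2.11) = -0.14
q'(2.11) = 0.20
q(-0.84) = 0.12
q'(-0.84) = 0.83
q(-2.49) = -0.73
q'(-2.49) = 0.49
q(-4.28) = -2.05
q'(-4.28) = 1.18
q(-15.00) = 2.10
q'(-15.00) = 0.14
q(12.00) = 0.51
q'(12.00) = 0.03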